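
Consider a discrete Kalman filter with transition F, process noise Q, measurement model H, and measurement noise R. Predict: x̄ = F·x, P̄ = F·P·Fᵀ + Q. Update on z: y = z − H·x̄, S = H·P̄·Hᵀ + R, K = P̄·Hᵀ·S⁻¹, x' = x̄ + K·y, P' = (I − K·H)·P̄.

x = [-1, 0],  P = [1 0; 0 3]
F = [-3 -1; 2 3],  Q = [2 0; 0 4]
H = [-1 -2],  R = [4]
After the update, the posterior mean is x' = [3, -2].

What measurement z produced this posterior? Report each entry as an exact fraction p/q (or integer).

x̄ = F·x = [3, -2]
P̄ = F·P·Fᵀ + Q = [14 -15; -15 35]
S = H·P̄·Hᵀ + R = [98]
K = P̄·Hᵀ·S⁻¹ = [8/49; -55/98]
x' − x̄ = [0, 0] = K·y
y = (KᵀK)⁻¹·Kᵀ·(x' − x̄) = [0]
z = y + H·x̄ = [0] + [1] = [1]

z = [1]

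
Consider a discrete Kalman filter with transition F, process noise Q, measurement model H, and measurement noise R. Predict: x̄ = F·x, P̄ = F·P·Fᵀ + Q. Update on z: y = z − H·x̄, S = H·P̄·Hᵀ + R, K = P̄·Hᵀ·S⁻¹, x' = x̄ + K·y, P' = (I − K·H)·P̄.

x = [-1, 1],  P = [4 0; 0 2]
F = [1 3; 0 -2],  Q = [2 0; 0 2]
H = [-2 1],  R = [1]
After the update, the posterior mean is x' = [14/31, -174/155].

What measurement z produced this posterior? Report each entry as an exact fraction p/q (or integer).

z = [-2]

x̄ = F·x = [2, -2]
P̄ = F·P·Fᵀ + Q = [24 -12; -12 10]
S = H·P̄·Hᵀ + R = [155]
K = P̄·Hᵀ·S⁻¹ = [-12/31; 34/155]
x' − x̄ = [-48/31, 136/155] = K·y
y = (KᵀK)⁻¹·Kᵀ·(x' − x̄) = [4]
z = y + H·x̄ = [4] + [-6] = [-2]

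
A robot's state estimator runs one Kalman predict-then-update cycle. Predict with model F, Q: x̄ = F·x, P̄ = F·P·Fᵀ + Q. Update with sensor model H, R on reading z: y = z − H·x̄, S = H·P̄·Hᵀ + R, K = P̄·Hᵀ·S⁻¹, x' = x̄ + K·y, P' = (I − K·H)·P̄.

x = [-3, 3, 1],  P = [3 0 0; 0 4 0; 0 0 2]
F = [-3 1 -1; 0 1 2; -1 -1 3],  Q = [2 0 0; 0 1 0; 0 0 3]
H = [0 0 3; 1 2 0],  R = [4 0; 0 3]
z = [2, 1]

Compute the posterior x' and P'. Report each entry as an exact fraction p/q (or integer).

x̄ = F·x = [11, 5, 3]
P̄ = F·P·Fᵀ + Q = [35 0 -1; 0 13 8; -1 8 28]
y = z − H·x̄ = [-7, -20]
S = H·P̄·Hᵀ + R = [256 45; 45 90]
K = P̄·Hᵀ·S⁻¹ = [-41/467 1819/4203; 22/467 5576/21015; 153/467 4/1401]
x' = x̄ + K·y = [12436/4203, -2675/4203, 910/1401]
P' = (I − K·H)·P̄ = [82333/4203 -38438/4203 -164/1401; -38438/4203 104459/21015 88/1401; -164/1401 88/1401 204/467]

x' = [12436/4203, -2675/4203, 910/1401]
P' = [82333/4203 -38438/4203 -164/1401; -38438/4203 104459/21015 88/1401; -164/1401 88/1401 204/467]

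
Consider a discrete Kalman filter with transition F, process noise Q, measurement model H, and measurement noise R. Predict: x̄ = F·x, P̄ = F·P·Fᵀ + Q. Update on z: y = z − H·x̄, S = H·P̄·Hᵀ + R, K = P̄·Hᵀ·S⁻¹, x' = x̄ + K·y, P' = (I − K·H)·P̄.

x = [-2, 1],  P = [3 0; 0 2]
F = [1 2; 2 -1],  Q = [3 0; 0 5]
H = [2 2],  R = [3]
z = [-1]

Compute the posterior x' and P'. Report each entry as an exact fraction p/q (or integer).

x̄ = F·x = [0, -5]
P̄ = F·P·Fᵀ + Q = [14 2; 2 19]
y = z − H·x̄ = [9]
S = H·P̄·Hᵀ + R = [151]
K = P̄·Hᵀ·S⁻¹ = [32/151; 42/151]
x' = x̄ + K·y = [288/151, -377/151]
P' = (I − K·H)·P̄ = [1090/151 -1042/151; -1042/151 1105/151]

x' = [288/151, -377/151]
P' = [1090/151 -1042/151; -1042/151 1105/151]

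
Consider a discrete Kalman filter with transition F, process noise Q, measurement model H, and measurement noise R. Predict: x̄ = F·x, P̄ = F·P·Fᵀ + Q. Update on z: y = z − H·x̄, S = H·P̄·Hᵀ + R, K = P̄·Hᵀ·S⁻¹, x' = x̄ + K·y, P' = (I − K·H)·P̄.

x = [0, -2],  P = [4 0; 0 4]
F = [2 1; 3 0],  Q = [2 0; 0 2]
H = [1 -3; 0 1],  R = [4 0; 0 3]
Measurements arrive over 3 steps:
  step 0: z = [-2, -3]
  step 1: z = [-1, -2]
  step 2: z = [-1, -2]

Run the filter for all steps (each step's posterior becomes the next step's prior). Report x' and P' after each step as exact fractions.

step 0: x̄ = F·x = [-2, 0]
step 0: P̄ = F·P·Fᵀ + Q = [22 24; 24 38]
step 0: y = z − H·x̄ = [0, -3]
step 0: S = H·P̄·Hᵀ + R = [224 -90; -90 41]
step 0: K = P̄·Hᵀ·S⁻¹ = [55/542 219/271; -135/542 103/271]
step 0: x' = x̄ + K·y = [-1199/271, -309/271]
step 0: P' = (I − K·H)·P̄ = [2081/271 657/271; 657/271 309/271]
step 1: x̄ = F·x = [-2707/271, -3597/271]
step 1: P̄ = F·P·Fᵀ + Q = [11803/271 14457/271; 14457/271 19271/271]
step 1: y = z − H·x̄ = [-8355/271, 3055/271]
step 1: S = H·P̄·Hᵀ + R = [99584/271 -43356/271; -43356/271 20084/271]
step 1: K = P̄·Hᵀ·S⁻¹ = [-1331/22196 3276/5549; -32517/110980 9073/27745]
step 1: x' = x̄ + K·y = [-32957/22196, -12283/22196]
step 1: P' = (I − K·H)·P̄ = [28153/5549 9828/5549; 9828/5549 27219/27745]
step 2: x̄ = F·x = [-78197/22196, -98871/22196]
step 2: P̄ = F·P·Fᵀ + Q = [842329/27745 198402/5549; 198402/5549 264475/5549]
step 2: y = z − H·x̄ = [-60153/5549, 54479/22196]
step 2: S = H·P̄·Hᵀ + R = [6902624/27745 -595023/5549; -595023/5549 281122/5549]
step 2: K = P̄·Hᵀ·S⁻¹ = [-1723108/30675367 947475/1614493; -469755/1614493 524605/1614493]
step 2: x' = x̄ + K·y = [-45205843/30675367, -811763/1614493]
step 2: P' = (I − K·H)·P̄ = [155125793/30675367 2842425/1614493; 2842425/1614493 1573815/1614493]

step 0: x' = [-1199/271, -309/271], P' = [2081/271 657/271; 657/271 309/271]
step 1: x' = [-32957/22196, -12283/22196], P' = [28153/5549 9828/5549; 9828/5549 27219/27745]
step 2: x' = [-45205843/30675367, -811763/1614493], P' = [155125793/30675367 2842425/1614493; 2842425/1614493 1573815/1614493]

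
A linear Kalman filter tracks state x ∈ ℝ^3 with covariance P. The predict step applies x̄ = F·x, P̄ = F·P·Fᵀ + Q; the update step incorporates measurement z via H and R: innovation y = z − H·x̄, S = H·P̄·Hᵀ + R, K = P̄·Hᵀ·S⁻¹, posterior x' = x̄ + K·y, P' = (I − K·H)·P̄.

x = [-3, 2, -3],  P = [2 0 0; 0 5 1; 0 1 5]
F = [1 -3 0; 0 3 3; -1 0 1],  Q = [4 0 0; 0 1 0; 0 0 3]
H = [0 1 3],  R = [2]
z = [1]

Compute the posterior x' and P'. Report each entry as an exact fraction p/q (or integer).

x' = [-1019/103, -275/309, 64/103]
P' = [3666/103 -1813/103 589/103; -1813/103 7112/309 -754/103; 589/103 -754/103 262/103]

x̄ = F·x = [-9, -3, 0]
P̄ = F·P·Fᵀ + Q = [51 -54 -5; -54 109 18; -5 18 10]
y = z − H·x̄ = [4]
S = H·P̄·Hᵀ + R = [309]
K = P̄·Hᵀ·S⁻¹ = [-23/103; 163/309; 16/103]
x' = x̄ + K·y = [-1019/103, -275/309, 64/103]
P' = (I − K·H)·P̄ = [3666/103 -1813/103 589/103; -1813/103 7112/309 -754/103; 589/103 -754/103 262/103]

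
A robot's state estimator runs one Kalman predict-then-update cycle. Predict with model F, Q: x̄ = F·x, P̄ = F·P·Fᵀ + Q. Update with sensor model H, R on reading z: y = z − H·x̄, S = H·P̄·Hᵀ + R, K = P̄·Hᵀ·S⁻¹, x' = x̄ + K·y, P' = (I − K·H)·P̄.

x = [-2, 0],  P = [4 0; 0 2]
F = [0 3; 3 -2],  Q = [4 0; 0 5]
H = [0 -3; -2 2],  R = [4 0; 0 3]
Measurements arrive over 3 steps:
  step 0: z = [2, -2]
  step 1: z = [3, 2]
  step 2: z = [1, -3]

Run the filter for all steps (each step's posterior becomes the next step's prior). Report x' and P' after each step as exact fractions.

step 0: x' = [6760/36479, -27610/36479], P' = [40426/36479 14800/36479; 14800/36479 15532/36479]
step 1: x' = [-280455774/142124683, -130405511/142124683], P' = [146610536/142124683 53757152/142124683; 53757152/142124683 58446140/142124683]
step 2: x' = [301647349345/528875761769, -333560903279/528875761769], P' = [543836958040/528875761769 199068455968/528875761769; 199068455968/528875761769 216896609332/528875761769]

step 0: x̄ = F·x = [0, -6]
step 0: P̄ = F·P·Fᵀ + Q = [22 -12; -12 49]
step 0: y = z − H·x̄ = [-16, 10]
step 0: S = H·P̄·Hᵀ + R = [445 -366; -366 383]
step 0: K = P̄·Hᵀ·S⁻¹ = [-11100/36479 -17084/36479; -11649/36479 488/36479]
step 0: x' = x̄ + K·y = [6760/36479, -27610/36479]
step 0: P' = (I − K·H)·P̄ = [40426/36479 14800/36479; 14800/36479 15532/36479]
step 1: x̄ = F·x = [-82830/36479, 75500/36479]
step 1: P̄ = F·P·Fᵀ + Q = [285704/36479 40008/36479; 40008/36479 430757/36479]
step 1: y = z − H·x̄ = [335937/36479, -243702/36479]
step 1: S = H·P̄·Hᵀ + R = [4022729/36479 -2344494/36479; -2344494/36479 2655217/36479]
step 1: K = P̄·Hᵀ·S⁻¹ = [-40317864/142124683 -61902256/142124683; -43834605/142124683 3125992/142124683]
step 1: x' = x̄ + K·y = [-280455774/142124683, -130405511/142124683]
step 1: P' = (I − K·H)·P̄ = [146610536/142124683 53757152/142124683; 53757152/142124683 58446140/142124683]
step 2: x̄ = F·x = [-391216533/142124683, -580556300/142124683]
step 2: P̄ = F·P·Fᵀ + Q = [1094513992/142124683 133137528/142124683; 133137528/142124683 1618816975/142124683]
step 2: y = z − H·x̄ = [-1599544217/142124683, -47694515/142124683]
step 2: S = H·P̄·Hᵀ + R = [15137851507/142124683 -8914076682/142124683; -8914076682/142124683 10214597693/142124683]
step 2: K = P̄·Hᵀ·S⁻¹ = [-149301341976/528875761769 -229845668048/528875761769; -162672456999/528875761769 11885435576/528875761769]
step 2: x' = x̄ + K·y = [301647349345/528875761769, -333560903279/528875761769]
step 2: P' = (I − K·H)·P̄ = [543836958040/528875761769 199068455968/528875761769; 199068455968/528875761769 216896609332/528875761769]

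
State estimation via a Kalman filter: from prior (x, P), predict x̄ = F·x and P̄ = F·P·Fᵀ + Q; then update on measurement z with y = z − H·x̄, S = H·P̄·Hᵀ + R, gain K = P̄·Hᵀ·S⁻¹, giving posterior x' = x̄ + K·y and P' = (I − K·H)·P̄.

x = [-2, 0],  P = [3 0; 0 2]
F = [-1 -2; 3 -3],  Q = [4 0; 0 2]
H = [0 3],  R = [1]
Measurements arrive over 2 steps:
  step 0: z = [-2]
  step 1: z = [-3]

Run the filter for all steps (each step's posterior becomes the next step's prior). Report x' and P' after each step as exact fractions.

step 0: x' = [124/53, -36/53], P' = [6279/424 3/424; 3/424 47/424]
step 1: x' = [292513/129994, -64464/64997], P' = [2710389/519976 -4641/129994; -4641/129994 7216/64997]

step 0: x̄ = F·x = [2, -6]
step 0: P̄ = F·P·Fᵀ + Q = [15 3; 3 47]
step 0: y = z − H·x̄ = [16]
step 0: S = H·P̄·Hᵀ + R = [424]
step 0: K = P̄·Hᵀ·S⁻¹ = [9/424; 141/424]
step 0: x' = x̄ + K·y = [124/53, -36/53]
step 0: P' = (I − K·H)·P̄ = [6279/424 3/424; 3/424 47/424]
step 1: x̄ = F·x = [-52/53, 480/53]
step 1: P̄ = F·P·Fᵀ + Q = [8175/424 -4641/106; -4641/106 7216/53]
step 1: y = z − H·x̄ = [-1599/53]
step 1: S = H·P̄·Hᵀ + R = [64997/53]
step 1: K = P̄·Hᵀ·S⁻¹ = [-13923/129994; 21648/64997]
step 1: x' = x̄ + K·y = [292513/129994, -64464/64997]
step 1: P' = (I − K·H)·P̄ = [2710389/519976 -4641/129994; -4641/129994 7216/64997]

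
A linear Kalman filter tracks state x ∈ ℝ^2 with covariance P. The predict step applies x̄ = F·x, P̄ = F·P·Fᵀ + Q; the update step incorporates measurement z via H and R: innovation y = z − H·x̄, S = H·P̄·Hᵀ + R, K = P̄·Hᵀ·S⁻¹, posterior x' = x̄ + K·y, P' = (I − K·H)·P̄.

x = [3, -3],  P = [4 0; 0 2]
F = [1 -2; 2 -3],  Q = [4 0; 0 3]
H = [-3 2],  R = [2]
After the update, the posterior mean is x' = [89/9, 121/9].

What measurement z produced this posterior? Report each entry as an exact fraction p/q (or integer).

x̄ = F·x = [9, 15]
P̄ = F·P·Fᵀ + Q = [16 20; 20 37]
S = H·P̄·Hᵀ + R = [54]
K = P̄·Hᵀ·S⁻¹ = [-4/27; 7/27]
x' − x̄ = [8/9, -14/9] = K·y
y = (KᵀK)⁻¹·Kᵀ·(x' − x̄) = [-6]
z = y + H·x̄ = [-6] + [3] = [-3]

z = [-3]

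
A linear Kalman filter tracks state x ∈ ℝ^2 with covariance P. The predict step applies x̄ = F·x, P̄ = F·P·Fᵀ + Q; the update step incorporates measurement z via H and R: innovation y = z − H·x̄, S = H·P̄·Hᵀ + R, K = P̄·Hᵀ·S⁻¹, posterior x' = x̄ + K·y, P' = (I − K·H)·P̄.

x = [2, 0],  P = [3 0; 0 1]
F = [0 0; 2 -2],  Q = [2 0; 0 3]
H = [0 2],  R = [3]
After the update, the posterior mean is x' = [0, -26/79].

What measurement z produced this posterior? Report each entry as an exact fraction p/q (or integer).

z = [-1]

x̄ = F·x = [0, 4]
P̄ = F·P·Fᵀ + Q = [2 0; 0 19]
S = H·P̄·Hᵀ + R = [79]
K = P̄·Hᵀ·S⁻¹ = [0; 38/79]
x' − x̄ = [0, -342/79] = K·y
y = (KᵀK)⁻¹·Kᵀ·(x' − x̄) = [-9]
z = y + H·x̄ = [-9] + [8] = [-1]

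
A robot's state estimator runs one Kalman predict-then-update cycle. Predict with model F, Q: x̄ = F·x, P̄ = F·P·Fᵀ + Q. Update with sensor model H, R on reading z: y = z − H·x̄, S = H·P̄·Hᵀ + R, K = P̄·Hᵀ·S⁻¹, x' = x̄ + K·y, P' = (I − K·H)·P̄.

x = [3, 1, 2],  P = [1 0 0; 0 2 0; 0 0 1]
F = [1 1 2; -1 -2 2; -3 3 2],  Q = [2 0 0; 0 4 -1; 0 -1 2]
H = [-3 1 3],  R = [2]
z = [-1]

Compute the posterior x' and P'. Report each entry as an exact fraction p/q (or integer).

x̄ = F·x = [8, -1, -2]
P̄ = F·P·Fᵀ + Q = [9 -1 7; -1 17 -6; 7 -6 33]
y = z − H·x̄ = [30]
S = H·P̄·Hᵀ + R = [241]
K = P̄·Hᵀ·S⁻¹ = [-7/241; 2/241; 72/241]
x' = x̄ + K·y = [1718/241, -181/241, 1678/241]
P' = (I − K·H)·P̄ = [2120/241 -227/241 2191/241; -227/241 4093/241 -1590/241; 2191/241 -1590/241 2769/241]

x' = [1718/241, -181/241, 1678/241]
P' = [2120/241 -227/241 2191/241; -227/241 4093/241 -1590/241; 2191/241 -1590/241 2769/241]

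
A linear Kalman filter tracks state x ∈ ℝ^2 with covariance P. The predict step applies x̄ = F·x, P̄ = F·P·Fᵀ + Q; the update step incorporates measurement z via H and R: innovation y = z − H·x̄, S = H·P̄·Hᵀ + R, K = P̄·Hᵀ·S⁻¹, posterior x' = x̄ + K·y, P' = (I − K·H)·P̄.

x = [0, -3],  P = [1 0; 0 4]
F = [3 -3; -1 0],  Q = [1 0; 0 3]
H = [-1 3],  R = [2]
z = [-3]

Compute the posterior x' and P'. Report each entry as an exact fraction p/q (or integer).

x' = [98/17, 15/17]
P' = [1667/102 173/34; 173/34 61/34]

x̄ = F·x = [9, 0]
P̄ = F·P·Fᵀ + Q = [46 -3; -3 4]
y = z − H·x̄ = [6]
S = H·P̄·Hᵀ + R = [102]
K = P̄·Hᵀ·S⁻¹ = [-55/102; 5/34]
x' = x̄ + K·y = [98/17, 15/17]
P' = (I − K·H)·P̄ = [1667/102 173/34; 173/34 61/34]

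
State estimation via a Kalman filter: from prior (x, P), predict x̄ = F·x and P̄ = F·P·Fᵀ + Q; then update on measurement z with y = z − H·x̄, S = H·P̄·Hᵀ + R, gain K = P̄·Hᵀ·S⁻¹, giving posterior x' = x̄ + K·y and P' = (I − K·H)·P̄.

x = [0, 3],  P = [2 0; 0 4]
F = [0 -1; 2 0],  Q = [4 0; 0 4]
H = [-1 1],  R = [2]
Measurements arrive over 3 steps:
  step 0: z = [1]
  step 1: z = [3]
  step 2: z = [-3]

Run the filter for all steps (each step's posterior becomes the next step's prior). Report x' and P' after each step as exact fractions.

step 0: x' = [-25/11, -12/11], P' = [56/11 48/11; 48/11 60/11]
step 1: x' = [-544/293, 240/293], P' = [952/293 752/293; 752/293 1116/293]
step 2: x' = [-4248/5431, -20510/5431], P' = [17872/5431 14080/5431; 14080/5431 20564/5431]

step 0: x̄ = F·x = [-3, 0]
step 0: P̄ = F·P·Fᵀ + Q = [8 0; 0 12]
step 0: y = z − H·x̄ = [-2]
step 0: S = H·P̄·Hᵀ + R = [22]
step 0: K = P̄·Hᵀ·S⁻¹ = [-4/11; 6/11]
step 0: x' = x̄ + K·y = [-25/11, -12/11]
step 0: P' = (I − K·H)·P̄ = [56/11 48/11; 48/11 60/11]
step 1: x̄ = F·x = [12/11, -50/11]
step 1: P̄ = F·P·Fᵀ + Q = [104/11 -96/11; -96/11 268/11]
step 1: y = z − H·x̄ = [95/11]
step 1: S = H·P̄·Hᵀ + R = [586/11]
step 1: K = P̄·Hᵀ·S⁻¹ = [-100/293; 182/293]
step 1: x' = x̄ + K·y = [-544/293, 240/293]
step 1: P' = (I − K·H)·P̄ = [952/293 752/293; 752/293 1116/293]
step 2: x̄ = F·x = [-240/293, -1088/293]
step 2: P̄ = F·P·Fᵀ + Q = [2288/293 -1504/293; -1504/293 4980/293]
step 2: y = z − H·x̄ = [-31/293]
step 2: S = H·P̄·Hᵀ + R = [10862/293]
step 2: K = P̄·Hᵀ·S⁻¹ = [-1896/5431; 3242/5431]
step 2: x' = x̄ + K·y = [-4248/5431, -20510/5431]
step 2: P' = (I − K·H)·P̄ = [17872/5431 14080/5431; 14080/5431 20564/5431]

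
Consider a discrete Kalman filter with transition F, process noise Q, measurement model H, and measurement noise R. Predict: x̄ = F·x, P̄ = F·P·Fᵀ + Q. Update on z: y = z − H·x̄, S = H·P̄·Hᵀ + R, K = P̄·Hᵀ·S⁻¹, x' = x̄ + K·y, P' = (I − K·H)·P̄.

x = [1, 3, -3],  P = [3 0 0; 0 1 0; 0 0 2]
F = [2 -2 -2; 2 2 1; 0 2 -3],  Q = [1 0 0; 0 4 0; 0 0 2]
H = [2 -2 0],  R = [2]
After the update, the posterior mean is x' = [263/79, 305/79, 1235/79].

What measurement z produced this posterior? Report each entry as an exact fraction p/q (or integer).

z = [-1]

x̄ = F·x = [2, 5, 15]
P̄ = F·P·Fᵀ + Q = [25 4 8; 4 22 -2; 8 -2 24]
S = H·P̄·Hᵀ + R = [158]
K = P̄·Hᵀ·S⁻¹ = [21/79; -18/79; 10/79]
x' − x̄ = [105/79, -90/79, 50/79] = K·y
y = (KᵀK)⁻¹·Kᵀ·(x' − x̄) = [5]
z = y + H·x̄ = [5] + [-6] = [-1]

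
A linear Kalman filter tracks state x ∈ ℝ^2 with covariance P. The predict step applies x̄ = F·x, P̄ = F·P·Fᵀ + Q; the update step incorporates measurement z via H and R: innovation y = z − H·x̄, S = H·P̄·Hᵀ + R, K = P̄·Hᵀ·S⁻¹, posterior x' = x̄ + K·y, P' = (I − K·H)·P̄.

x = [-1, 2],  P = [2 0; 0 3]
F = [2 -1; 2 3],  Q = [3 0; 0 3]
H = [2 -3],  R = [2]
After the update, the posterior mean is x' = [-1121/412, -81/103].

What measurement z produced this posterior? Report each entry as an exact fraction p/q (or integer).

x̄ = F·x = [-4, 4]
P̄ = F·P·Fᵀ + Q = [14 -1; -1 38]
S = H·P̄·Hᵀ + R = [412]
K = P̄·Hᵀ·S⁻¹ = [31/412; -29/103]
x' − x̄ = [527/412, -493/103] = K·y
y = (KᵀK)⁻¹·Kᵀ·(x' − x̄) = [17]
z = y + H·x̄ = [17] + [-20] = [-3]

z = [-3]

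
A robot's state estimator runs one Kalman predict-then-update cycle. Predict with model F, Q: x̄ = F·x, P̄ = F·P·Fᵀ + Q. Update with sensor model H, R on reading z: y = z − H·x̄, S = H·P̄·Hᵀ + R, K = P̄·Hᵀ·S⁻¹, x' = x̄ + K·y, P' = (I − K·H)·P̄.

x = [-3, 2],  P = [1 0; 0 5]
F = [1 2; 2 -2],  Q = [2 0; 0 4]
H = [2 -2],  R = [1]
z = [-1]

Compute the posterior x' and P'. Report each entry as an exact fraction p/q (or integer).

x̄ = F·x = [1, -10]
P̄ = F·P·Fᵀ + Q = [23 -18; -18 28]
y = z − H·x̄ = [-23]
S = H·P̄·Hᵀ + R = [349]
K = P̄·Hᵀ·S⁻¹ = [82/349; -92/349]
x' = x̄ + K·y = [-1537/349, -1374/349]
P' = (I − K·H)·P̄ = [1303/349 1262/349; 1262/349 1308/349]

x' = [-1537/349, -1374/349]
P' = [1303/349 1262/349; 1262/349 1308/349]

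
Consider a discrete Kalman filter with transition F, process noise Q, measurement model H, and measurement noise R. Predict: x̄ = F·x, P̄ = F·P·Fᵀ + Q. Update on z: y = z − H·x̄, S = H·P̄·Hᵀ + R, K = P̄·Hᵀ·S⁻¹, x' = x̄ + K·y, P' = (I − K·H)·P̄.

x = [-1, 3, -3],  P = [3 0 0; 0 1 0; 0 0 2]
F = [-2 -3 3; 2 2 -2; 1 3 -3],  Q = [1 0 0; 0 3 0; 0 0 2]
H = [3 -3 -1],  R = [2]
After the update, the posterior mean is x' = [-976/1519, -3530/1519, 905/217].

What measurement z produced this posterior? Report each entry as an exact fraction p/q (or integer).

x̄ = F·x = [-16, 10, 17]
P̄ = F·P·Fᵀ + Q = [40 -30 -33; -30 27 24; -33 24 32]
S = H·P̄·Hᵀ + R = [1519]
K = P̄·Hᵀ·S⁻¹ = [243/1519; -195/1519; -29/217]
x' − x̄ = [23328/1519, -18720/1519, -2784/217] = K·y
y = (KᵀK)⁻¹·Kᵀ·(x' − x̄) = [96]
z = y + H·x̄ = [96] + [-95] = [1]

z = [1]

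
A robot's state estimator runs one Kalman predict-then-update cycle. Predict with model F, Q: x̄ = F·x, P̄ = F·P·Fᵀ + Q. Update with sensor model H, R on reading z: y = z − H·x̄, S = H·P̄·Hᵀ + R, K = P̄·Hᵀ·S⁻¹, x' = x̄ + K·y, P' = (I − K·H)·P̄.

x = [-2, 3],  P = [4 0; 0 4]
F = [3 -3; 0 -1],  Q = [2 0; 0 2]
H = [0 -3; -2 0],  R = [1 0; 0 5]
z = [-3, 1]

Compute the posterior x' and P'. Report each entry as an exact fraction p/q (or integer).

x' = [-7513/11371, 10863/11371]
P' = [13870/11371 60/11371; 60/11371 1230/11371]

x̄ = F·x = [-15, -3]
P̄ = F·P·Fᵀ + Q = [74 12; 12 6]
y = z − H·x̄ = [-12, -29]
S = H·P̄·Hᵀ + R = [55 72; 72 301]
K = P̄·Hᵀ·S⁻¹ = [-180/11371 -5548/11371; -3690/11371 -24/11371]
x' = x̄ + K·y = [-7513/11371, 10863/11371]
P' = (I − K·H)·P̄ = [13870/11371 60/11371; 60/11371 1230/11371]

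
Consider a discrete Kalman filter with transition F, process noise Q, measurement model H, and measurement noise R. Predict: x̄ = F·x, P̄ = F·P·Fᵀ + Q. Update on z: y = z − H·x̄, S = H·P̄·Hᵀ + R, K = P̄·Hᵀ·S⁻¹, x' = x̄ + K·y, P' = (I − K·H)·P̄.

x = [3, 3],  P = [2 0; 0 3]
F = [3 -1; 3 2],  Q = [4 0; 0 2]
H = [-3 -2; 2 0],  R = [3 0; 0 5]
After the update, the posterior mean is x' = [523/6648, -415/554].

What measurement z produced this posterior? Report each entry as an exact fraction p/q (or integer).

z = [2, 2]

x̄ = F·x = [6, 15]
P̄ = F·P·Fᵀ + Q = [25 12; 12 32]
S = H·P̄·Hᵀ + R = [500 -198; -198 105]
K = P̄·Hᵀ·S⁻¹ = [-165/4432 2699/6648; -479/1108 -325/554]
x' − x̄ = [-39365/6648, -8725/554] = K·y
y = (KᵀK)⁻¹·Kᵀ·(x' − x̄) = [50, -10]
z = y + H·x̄ = [50, -10] + [-48, 12] = [2, 2]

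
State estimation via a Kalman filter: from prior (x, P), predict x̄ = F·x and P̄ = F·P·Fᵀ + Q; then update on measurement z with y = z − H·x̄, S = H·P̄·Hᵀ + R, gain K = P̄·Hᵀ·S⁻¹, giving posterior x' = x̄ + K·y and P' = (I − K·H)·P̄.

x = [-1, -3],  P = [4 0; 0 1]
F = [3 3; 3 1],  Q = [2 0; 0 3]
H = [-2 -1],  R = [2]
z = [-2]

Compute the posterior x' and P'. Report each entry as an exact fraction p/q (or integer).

x̄ = F·x = [-12, -6]
P̄ = F·P·Fᵀ + Q = [47 39; 39 40]
y = z − H·x̄ = [-32]
S = H·P̄·Hᵀ + R = [386]
K = P̄·Hᵀ·S⁻¹ = [-133/386; -59/193]
x' = x̄ + K·y = [-188/193, 730/193]
P' = (I − K·H)·P̄ = [453/386 -320/193; -320/193 758/193]

x' = [-188/193, 730/193]
P' = [453/386 -320/193; -320/193 758/193]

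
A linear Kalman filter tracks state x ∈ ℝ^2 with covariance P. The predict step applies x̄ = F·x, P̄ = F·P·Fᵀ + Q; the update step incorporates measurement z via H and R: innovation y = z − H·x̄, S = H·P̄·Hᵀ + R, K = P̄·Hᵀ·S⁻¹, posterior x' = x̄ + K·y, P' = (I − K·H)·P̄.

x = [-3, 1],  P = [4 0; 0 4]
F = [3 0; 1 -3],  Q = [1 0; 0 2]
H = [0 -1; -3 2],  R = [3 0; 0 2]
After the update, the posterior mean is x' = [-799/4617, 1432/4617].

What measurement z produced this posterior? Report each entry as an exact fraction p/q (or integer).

z = [-1, 1]

x̄ = F·x = [-9, -6]
P̄ = F·P·Fᵀ + Q = [37 12; 12 42]
S = H·P̄·Hᵀ + R = [45 -48; -48 359]
K = P̄·Hᵀ·S⁻¹ = [-2828/4617 -499/1539; -4258/4617 16/1539]
x' − x̄ = [40754/4617, 29134/4617] = K·y
y = (KᵀK)⁻¹·Kᵀ·(x' − x̄) = [-7, -14]
z = y + H·x̄ = [-7, -14] + [6, 15] = [-1, 1]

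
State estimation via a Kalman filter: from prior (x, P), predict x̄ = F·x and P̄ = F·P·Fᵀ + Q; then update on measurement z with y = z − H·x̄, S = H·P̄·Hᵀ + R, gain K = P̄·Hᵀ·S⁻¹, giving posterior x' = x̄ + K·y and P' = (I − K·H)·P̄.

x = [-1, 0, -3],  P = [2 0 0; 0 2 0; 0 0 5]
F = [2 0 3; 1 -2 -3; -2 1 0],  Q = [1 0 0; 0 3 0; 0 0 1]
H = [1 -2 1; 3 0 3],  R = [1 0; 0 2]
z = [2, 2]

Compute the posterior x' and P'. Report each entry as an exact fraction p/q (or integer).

x' = [-1139/751, -547/751, 1583/751]
P' = [151246/17273 5249/17273 -144902/17273; 5249/17273 4967/17273 -3583/17273; -144902/17273 -3583/17273 142184/17273]

x̄ = F·x = [-11, 8, 2]
P̄ = F·P·Fᵀ + Q = [54 -41 -8; -41 58 -8; -8 -8 11]
y = z − H·x̄ = [27, 29]
S = H·P̄·Hᵀ + R = [478 441; 441 443]
K = P̄·Hᵀ·S⁻¹ = [-4154/17273 9516/17273; -8268/17273 2499/17273; 4448/17273 -4077/17273]
x' = x̄ + K·y = [-1139/751, -547/751, 1583/751]
P' = (I − K·H)·P̄ = [151246/17273 5249/17273 -144902/17273; 5249/17273 4967/17273 -3583/17273; -144902/17273 -3583/17273 142184/17273]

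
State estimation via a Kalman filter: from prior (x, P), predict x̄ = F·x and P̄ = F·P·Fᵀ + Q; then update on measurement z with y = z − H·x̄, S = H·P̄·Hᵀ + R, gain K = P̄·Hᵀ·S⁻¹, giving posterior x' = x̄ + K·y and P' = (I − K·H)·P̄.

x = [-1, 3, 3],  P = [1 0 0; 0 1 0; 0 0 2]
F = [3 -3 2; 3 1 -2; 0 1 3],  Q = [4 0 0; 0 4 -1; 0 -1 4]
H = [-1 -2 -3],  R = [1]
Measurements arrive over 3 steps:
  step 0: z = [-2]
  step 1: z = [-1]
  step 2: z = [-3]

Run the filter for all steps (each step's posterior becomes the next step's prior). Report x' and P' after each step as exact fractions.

step 0: x' = [-554/57, -122/19, 156/19], P' = [4031/228 -129/38 -135/38; -129/38 415/19 -255/19; -135/38 -255/19 194/19]
step 1: x' = [2734693/85053, -1161877/28351, 479810/28351], P' = [16815530/85053 -5631803/28351 1891667/28351; -5631803/28351 6551008/28351 -2487696/28351; 1891667/28351 -2487696/28351 1027631/28351]
step 2: x' = [1592147372/82967117, -1645887293/82967117, 650018074/82967117], P' = [52270280488/248901351 -16894417586/82967117 5475184318/82967117; -16894417586/82967117 37873303867/165934234 -13978820679/165934234; 5475184318/82967117 -13978820679/165934234 5669425853/165934234]

step 0: x̄ = F·x = [-6, -6, 12]
step 0: P̄ = F·P·Fᵀ + Q = [30 -2 9; -2 22 -12; 9 -12 23]
step 0: y = z − H·x̄ = [16]
step 0: S = H·P̄·Hᵀ + R = [228]
step 0: K = P̄·Hᵀ·S⁻¹ = [-53/228; -1/38; -9/38]
step 0: x' = x̄ + K·y = [-554/57, -122/19, 156/19]
step 0: P' = (I − K·H)·P̄ = [4031/228 -129/38 -135/38; -129/38 415/19 -255/19; -135/38 -255/19 194/19]
step 1: x̄ = F·x = [124/19, -52, 346/19]
step 1: P̄ = F·P·Fᵀ + Q = [44085/76 -137/4 903/19; -137/4 1207/4 -96; 903/19 -96 707/19]
step 1: y = z − H·x̄ = [-833/19]
step 1: S = H·P̄·Hᵀ + R = [85053/76]
step 1: K = P̄·Hᵀ·S⁻¹ = [-49715/85053; -7125/28351; 832/28351]
step 1: x' = x̄ + K·y = [2734693/85053, -1161877/28351, 479810/28351]
step 1: P' = (I − K·H)·P̄ = [16815530/85053 -5631803/28351 1891667/28351; -5631803/28351 6551008/28351 -2487696/28351; 1891667/28351 -2487696/28351 1027631/28351]
step 2: x̄ = F·x = [7179944/28351, 613196/28351, 277553/28351]
step 2: P̄ = F·P·Fᵀ + Q = [267554400/28351 40572292/28351 4056228/28351; 40572292/28351 14681488/28351 -2001231/28351; 4056228/28351 -2001231/28351 986915/28351]
step 2: y = z − H·x̄ = [9153942/28351]
step 2: S = H·P̄·Hᵀ + R = [497802702/28351]
step 2: K = P̄·Hᵀ·S⁻¹ = [-180433834/248901351; -21310525/165934234; -1004837/165934234]
step 2: x' = x̄ + K·y = [1592147372/82967117, -1645887293/82967117, 650018074/82967117]
step 2: P' = (I − K·H)·P̄ = [52270280488/248901351 -16894417586/82967117 5475184318/82967117; -16894417586/82967117 37873303867/165934234 -13978820679/165934234; 5475184318/82967117 -13978820679/165934234 5669425853/165934234]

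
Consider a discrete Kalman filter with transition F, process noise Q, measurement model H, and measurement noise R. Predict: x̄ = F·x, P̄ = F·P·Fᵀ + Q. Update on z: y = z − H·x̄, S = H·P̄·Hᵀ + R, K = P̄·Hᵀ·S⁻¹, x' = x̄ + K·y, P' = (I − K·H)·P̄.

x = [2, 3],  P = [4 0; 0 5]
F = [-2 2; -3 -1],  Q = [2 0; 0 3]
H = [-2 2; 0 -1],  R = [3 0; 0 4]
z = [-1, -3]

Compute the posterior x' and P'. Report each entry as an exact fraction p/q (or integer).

x' = [133/48, 53/24]
P' = [2375/576 991/288; 991/288 503/144]

x̄ = F·x = [2, -9]
P̄ = F·P·Fᵀ + Q = [38 14; 14 44]
y = z − H·x̄ = [21, -12]
S = H·P̄·Hᵀ + R = [219 -60; -60 48]
K = P̄·Hᵀ·S⁻¹ = [-131/288 -991/1152; 5/144 -503/576]
x' = x̄ + K·y = [133/48, 53/24]
P' = (I − K·H)·P̄ = [2375/576 991/288; 991/288 503/144]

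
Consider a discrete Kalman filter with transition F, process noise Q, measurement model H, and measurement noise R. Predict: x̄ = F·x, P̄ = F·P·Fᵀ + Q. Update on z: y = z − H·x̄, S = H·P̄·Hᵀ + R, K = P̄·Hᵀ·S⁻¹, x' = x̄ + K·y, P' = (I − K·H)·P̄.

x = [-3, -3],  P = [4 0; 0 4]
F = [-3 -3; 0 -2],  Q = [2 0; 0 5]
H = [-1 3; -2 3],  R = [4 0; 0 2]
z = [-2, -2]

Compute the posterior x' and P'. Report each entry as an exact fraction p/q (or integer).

x̄ = F·x = [18, 6]
P̄ = F·P·Fᵀ + Q = [74 24; 24 21]
y = z − H·x̄ = [-2, 16]
S = H·P̄·Hᵀ + R = [123 121; 121 199]
K = P̄·Hᵀ·S⁻¹ = [4399/4918 -4553/4918; 2973/4918 -1437/4918]
x' = x̄ + K·y = [3439/2459, 285/2459]
P' = (I − K·H)·P̄ = [13351/2459 7383/2459; 7383/2459 4443/2459]

x' = [3439/2459, 285/2459]
P' = [13351/2459 7383/2459; 7383/2459 4443/2459]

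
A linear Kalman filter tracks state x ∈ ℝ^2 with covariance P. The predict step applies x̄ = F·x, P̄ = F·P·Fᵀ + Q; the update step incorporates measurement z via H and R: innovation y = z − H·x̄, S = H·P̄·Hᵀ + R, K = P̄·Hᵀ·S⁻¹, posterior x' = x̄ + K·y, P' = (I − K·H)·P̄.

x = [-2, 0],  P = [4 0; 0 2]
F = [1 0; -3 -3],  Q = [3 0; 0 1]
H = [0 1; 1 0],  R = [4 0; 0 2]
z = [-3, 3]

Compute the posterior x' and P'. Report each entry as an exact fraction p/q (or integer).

x' = [787/387, -359/129]
P' = [538/387 -32/129; -32/129 156/43]

x̄ = F·x = [-2, 6]
P̄ = F·P·Fᵀ + Q = [7 -12; -12 55]
y = z − H·x̄ = [-9, 5]
S = H·P̄·Hᵀ + R = [59 -12; -12 9]
K = P̄·Hᵀ·S⁻¹ = [-8/129 269/387; 39/43 -16/129]
x' = x̄ + K·y = [787/387, -359/129]
P' = (I − K·H)·P̄ = [538/387 -32/129; -32/129 156/43]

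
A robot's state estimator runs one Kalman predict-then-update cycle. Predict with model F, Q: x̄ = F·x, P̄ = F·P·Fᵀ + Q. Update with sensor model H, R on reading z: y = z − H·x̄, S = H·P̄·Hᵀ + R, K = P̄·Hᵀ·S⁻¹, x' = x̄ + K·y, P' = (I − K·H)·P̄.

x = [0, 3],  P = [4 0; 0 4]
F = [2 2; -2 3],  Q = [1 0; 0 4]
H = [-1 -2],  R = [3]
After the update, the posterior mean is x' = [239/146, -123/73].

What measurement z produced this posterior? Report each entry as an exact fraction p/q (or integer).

x̄ = F·x = [6, 9]
P̄ = F·P·Fᵀ + Q = [33 8; 8 56]
S = H·P̄·Hᵀ + R = [292]
K = P̄·Hᵀ·S⁻¹ = [-49/292; -30/73]
x' − x̄ = [-637/146, -780/73] = K·y
y = (KᵀK)⁻¹·Kᵀ·(x' − x̄) = [26]
z = y + H·x̄ = [26] + [-24] = [2]

z = [2]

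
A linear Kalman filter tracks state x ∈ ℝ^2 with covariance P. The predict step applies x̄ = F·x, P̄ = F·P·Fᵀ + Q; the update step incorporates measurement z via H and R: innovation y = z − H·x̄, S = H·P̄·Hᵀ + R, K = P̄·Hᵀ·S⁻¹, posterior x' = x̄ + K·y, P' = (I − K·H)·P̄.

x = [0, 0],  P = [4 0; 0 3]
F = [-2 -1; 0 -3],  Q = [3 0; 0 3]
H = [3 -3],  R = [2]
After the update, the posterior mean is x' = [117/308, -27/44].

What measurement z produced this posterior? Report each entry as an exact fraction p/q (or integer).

z = [3]

x̄ = F·x = [0, 0]
P̄ = F·P·Fᵀ + Q = [22 9; 9 30]
S = H·P̄·Hᵀ + R = [308]
K = P̄·Hᵀ·S⁻¹ = [39/308; -9/44]
x' − x̄ = [117/308, -27/44] = K·y
y = (KᵀK)⁻¹·Kᵀ·(x' − x̄) = [3]
z = y + H·x̄ = [3] + [0] = [3]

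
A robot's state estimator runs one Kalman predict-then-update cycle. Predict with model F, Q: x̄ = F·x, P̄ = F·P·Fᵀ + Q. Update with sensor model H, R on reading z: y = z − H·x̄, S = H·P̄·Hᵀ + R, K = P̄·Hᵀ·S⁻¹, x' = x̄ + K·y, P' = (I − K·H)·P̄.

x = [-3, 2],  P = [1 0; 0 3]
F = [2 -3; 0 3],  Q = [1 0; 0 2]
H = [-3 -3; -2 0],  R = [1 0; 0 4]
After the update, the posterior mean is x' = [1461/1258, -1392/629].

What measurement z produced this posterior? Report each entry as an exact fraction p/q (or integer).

x̄ = F·x = [-12, 6]
P̄ = F·P·Fᵀ + Q = [32 -27; -27 29]
S = H·P̄·Hᵀ + R = [64 30; 30 132]
K = P̄·Hᵀ·S⁻¹ = [-5/629 -1823/3774; -201/629 303/629]
x' − x̄ = [16557/1258, -5166/629] = K·y
y = (KᵀK)⁻¹·Kᵀ·(x' − x̄) = [-15, -27]
z = y + H·x̄ = [-15, -27] + [18, 24] = [3, -3]

z = [3, -3]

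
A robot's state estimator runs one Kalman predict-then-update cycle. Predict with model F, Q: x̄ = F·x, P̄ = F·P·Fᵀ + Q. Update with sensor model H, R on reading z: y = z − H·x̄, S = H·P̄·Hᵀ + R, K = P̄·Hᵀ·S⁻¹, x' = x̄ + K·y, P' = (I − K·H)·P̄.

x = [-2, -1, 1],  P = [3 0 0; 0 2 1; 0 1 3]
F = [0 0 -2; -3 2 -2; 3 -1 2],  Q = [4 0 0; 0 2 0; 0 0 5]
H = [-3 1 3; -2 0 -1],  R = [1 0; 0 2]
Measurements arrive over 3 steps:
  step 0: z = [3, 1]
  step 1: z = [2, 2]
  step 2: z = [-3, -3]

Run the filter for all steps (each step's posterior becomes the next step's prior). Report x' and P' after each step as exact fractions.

step 0: x̄ = F·x = [-2, 2, -3]
step 0: P̄ = F·P·Fᵀ + Q = [16 8 -10; 8 41 -37; -10 -37 42]
step 0: y = z − H·x̄ = [4, -6]
step 0: S = H·P̄·Hᵀ + R = [474 21; 21 68]
step 0: K = P̄·Hᵀ·S⁻¹ = [-4298/31791 -2986/10597; -6833/31791 3976/10597; 8554/31791 -4309/10597]
step 0: x' = x̄ + K·y = [-27026/31791, -35318/31791, 16405/31791]
step 0: P' = (I − K·H)·P̄ = [10720/31791 38434/31791 -3524/31791; 38434/31791 410641/31791 -100724/31791; -3524/31791 -100724/31791 32902/31791]
step 1: x̄ = F·x = [-32810/31791, -7456/10597, -12950/31791]
step 1: P̄ = F·P·Fᵀ + Q = [258772/31791 171120/10597 -311912/31791; 171120/10597 745510/10597 -421840/10597; -311912/31791 -421840/10597 927688/31791]
step 1: y = z − H·x̄ = [8790/10597, -4996/10597]
step 1: S = H·P̄·Hᵀ + R = [2629199/10597 -18632/10597; -18632/10597 259570/10597]
step 1: K = P̄·Hᵀ·S⁻¹ = [-4953852/32184299 -8854416/32184299; -12586050/32184299 8966240/32184299; 1418048/4597757 -1692324/4597757]
step 1: x' = x̄ + K·y = [-99451726/96552897, -37311772/32184299, 303626/13793271]
step 1: P' = (I − K·H)·P̄ = [53741756/96552897 103144920/32184299 -7765288/13793271; 103144920/32184299 969515670/32184299 -32031760/4597757; -7765288/13793271 -32031760/4597757 25684520/13793271]
step 2: x̄ = F·x = [-607252/13793271, 70233782/96552897, -182169098/96552897]
step 2: P̄ = F·P·Fᵀ + Q = [157911164/13793271 440527472/13793271 -248336912/13793271; 440527472/13793271 14045970566/96552897 -7618741112/96552897; -248336912/13793271 -7618741112/96552897 4775928947/96552897]
step 2: y = z − H·x̄ = [173862529/96552897, -480329317/96552897]
step 2: S = H·P̄·Hᵀ + R = [34150137734/96552897 -1029086297/96552897; -1029086297/96552897 2437113797/96552897]
step 2: K = P̄·Hᵀ·S⁻¹ = [-142536974004/851023177837 -225145177756/851023177837; -440421219778/851023177837 320833021006/851023177837; 287132120602/851023177837 -332432546857/851023177837]
step 2: x' = x̄ + K·y = [825915062844/851023177837, -1770093719690/851023177837, 565166782533/851023177837]
step 2: P' = (I − K·H)·P̄ = [599377993988/851023177837 3900993905352/851023177837 -748465632464/851023177837; 3900993905352/851023177837 36593522054426/851023177837 -8443653852716/851023177837; -748465632464/851023177837 -8443653852716/851023177837 2161796358642/851023177837]

step 0: x' = [-27026/31791, -35318/31791, 16405/31791], P' = [10720/31791 38434/31791 -3524/31791; 38434/31791 410641/31791 -100724/31791; -3524/31791 -100724/31791 32902/31791]
step 1: x' = [-99451726/96552897, -37311772/32184299, 303626/13793271], P' = [53741756/96552897 103144920/32184299 -7765288/13793271; 103144920/32184299 969515670/32184299 -32031760/4597757; -7765288/13793271 -32031760/4597757 25684520/13793271]
step 2: x' = [825915062844/851023177837, -1770093719690/851023177837, 565166782533/851023177837], P' = [599377993988/851023177837 3900993905352/851023177837 -748465632464/851023177837; 3900993905352/851023177837 36593522054426/851023177837 -8443653852716/851023177837; -748465632464/851023177837 -8443653852716/851023177837 2161796358642/851023177837]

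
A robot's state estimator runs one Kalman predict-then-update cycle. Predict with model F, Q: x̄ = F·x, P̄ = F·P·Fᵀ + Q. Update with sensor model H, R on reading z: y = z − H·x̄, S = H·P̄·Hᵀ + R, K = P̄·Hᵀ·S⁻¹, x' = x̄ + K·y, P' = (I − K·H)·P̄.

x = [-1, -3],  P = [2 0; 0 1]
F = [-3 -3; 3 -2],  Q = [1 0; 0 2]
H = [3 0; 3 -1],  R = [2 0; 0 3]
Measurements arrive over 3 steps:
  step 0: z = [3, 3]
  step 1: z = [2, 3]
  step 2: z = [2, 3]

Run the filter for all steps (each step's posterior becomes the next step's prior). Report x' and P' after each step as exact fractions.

step 0: x' = [454/345, 641/345], P' = [68/345 172/345; 172/345 1328/345]
step 1: x' = [258294/265709, 473706/265709], P' = [49394/265709 98772/265709; 98772/265709 684690/265709]
step 2: x' = [611925612/712593059, 635185002/712593059], P' = [131253494/712593059 258257652/712593059; 258257652/712593059 1800581640/712593059]

step 0: x̄ = F·x = [12, 3]
step 0: P̄ = F·P·Fᵀ + Q = [28 -12; -12 24]
step 0: y = z − H·x̄ = [-33, -30]
step 0: S = H·P̄·Hᵀ + R = [254 288; 288 351]
step 0: K = P̄·Hᵀ·S⁻¹ = [34/115 32/1035; 86/115 -812/1035]
step 0: x' = x̄ + K·y = [454/345, 641/345]
step 0: P' = (I − K·H)·P̄ = [68/345 172/345; 172/345 1328/345]
step 1: x̄ = F·x = [-219/23, 16/69]
step 1: P̄ = F·P·Fᵀ + Q = [1067/23 456/23; 456/23 910/69]
step 1: y = z − H·x̄ = [703/23, 2194/69]
step 1: S = H·P̄·Hᵀ + R = [9649/23 8235/23; 8235/23 21718/69]
step 1: K = P̄·Hᵀ·S⁻¹ = [74091/265709 16470/265709; 148158/265709 -129458/265709]
step 1: x' = x̄ + K·y = [258294/265709, 473706/265709]
step 1: P' = (I − K·H)·P̄ = [49394/265709 98772/265709; 98772/265709 684690/265709]
step 2: x̄ = F·x = [-2196000/265709, -172530/265709]
step 2: P̄ = F·P·Fᵀ + Q = [8650361/265709 3367278/265709; 3367278/265709 2529460/265709]
step 2: y = z − H·x̄ = [7119418/265709, 7212597/265709]
step 2: S = H·P̄·Hᵀ + R = [78384667/265709 67751415/265709; 67751415/265709 60976168/265709]
step 2: K = P̄·Hᵀ·S⁻¹ = [196880241/712593059 45167610/712593059; 387386478/712593059 -341936228/712593059]
step 2: x' = x̄ + K·y = [611925612/712593059, 635185002/712593059]
step 2: P' = (I − K·H)·P̄ = [131253494/712593059 258257652/712593059; 258257652/712593059 1800581640/712593059]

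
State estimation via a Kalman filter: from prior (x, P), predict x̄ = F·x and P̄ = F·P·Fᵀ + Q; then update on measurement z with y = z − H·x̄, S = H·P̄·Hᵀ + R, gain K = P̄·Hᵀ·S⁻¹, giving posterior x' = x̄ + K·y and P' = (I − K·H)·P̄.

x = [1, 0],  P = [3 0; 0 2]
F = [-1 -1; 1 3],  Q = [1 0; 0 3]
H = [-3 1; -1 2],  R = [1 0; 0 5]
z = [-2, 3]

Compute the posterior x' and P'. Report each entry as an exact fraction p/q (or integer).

x̄ = F·x = [-1, 1]
P̄ = F·P·Fᵀ + Q = [6 -9; -9 24]
y = z − H·x̄ = [-6, 0]
S = H·P̄·Hᵀ + R = [133 129; 129 143]
K = P̄·Hᵀ·S⁻¹ = [-765/2378 291/2378; -30/1189 501/1189]
x' = x̄ + K·y = [1106/1189, 1369/1189]
P' = (I − K·H)·P̄ = [597/2378 513/1189; 513/1189 1509/1189]

x' = [1106/1189, 1369/1189]
P' = [597/2378 513/1189; 513/1189 1509/1189]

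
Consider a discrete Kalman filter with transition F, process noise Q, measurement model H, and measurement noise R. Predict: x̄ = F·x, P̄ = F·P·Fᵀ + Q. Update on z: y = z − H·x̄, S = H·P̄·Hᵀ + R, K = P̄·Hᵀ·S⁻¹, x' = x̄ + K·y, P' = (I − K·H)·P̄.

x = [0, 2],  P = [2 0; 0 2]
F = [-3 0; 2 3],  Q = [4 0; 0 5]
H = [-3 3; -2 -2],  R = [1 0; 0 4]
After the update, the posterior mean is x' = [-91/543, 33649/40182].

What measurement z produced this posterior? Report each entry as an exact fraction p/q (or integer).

x̄ = F·x = [0, 6]
P̄ = F·P·Fᵀ + Q = [22 -12; -12 31]
S = H·P̄·Hᵀ + R = [694 -54; -54 120]
K = P̄·Hᵀ·S⁻¹ = [-30/181 -131/543; 1119/6697 -9703/40182]
x' − x̄ = [-91/543, -207443/40182] = K·y
y = (KᵀK)⁻¹·Kᵀ·(x' − x̄) = [-15, 11]
z = y + H·x̄ = [-15, 11] + [18, -12] = [3, -1]

z = [3, -1]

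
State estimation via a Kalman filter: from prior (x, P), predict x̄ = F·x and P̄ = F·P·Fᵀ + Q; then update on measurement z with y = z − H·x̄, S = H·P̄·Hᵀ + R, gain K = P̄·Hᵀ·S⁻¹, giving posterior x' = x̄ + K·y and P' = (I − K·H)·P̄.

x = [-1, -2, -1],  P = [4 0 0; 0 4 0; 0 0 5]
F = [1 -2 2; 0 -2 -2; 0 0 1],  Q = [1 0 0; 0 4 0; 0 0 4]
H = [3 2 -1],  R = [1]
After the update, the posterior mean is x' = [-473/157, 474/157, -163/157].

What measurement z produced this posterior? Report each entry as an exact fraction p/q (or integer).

z = [-2]

x̄ = F·x = [1, 6, -1]
P̄ = F·P·Fᵀ + Q = [41 -4 10; -4 40 -10; 10 -10 9]
S = H·P̄·Hᵀ + R = [471]
K = P̄·Hᵀ·S⁻¹ = [35/157; 26/157; 1/471]
x' − x̄ = [-630/157, -468/157, -6/157] = K·y
y = (KᵀK)⁻¹·Kᵀ·(x' − x̄) = [-18]
z = y + H·x̄ = [-18] + [16] = [-2]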